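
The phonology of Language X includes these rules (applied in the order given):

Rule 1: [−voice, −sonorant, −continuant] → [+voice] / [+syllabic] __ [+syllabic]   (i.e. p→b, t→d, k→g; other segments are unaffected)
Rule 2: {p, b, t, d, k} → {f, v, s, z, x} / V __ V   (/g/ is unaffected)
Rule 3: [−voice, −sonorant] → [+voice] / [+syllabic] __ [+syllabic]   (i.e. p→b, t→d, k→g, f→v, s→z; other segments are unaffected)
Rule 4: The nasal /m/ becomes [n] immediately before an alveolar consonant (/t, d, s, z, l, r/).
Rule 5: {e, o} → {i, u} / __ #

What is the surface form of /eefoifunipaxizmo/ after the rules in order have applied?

eevoivunivaxizmu

Rule 1 (intervocalic voicing): /p/ is a voiceless stop between vowels /i/ and /a/, so it voices to [b]. /eefoifunipaxizmo/ → eefoifunibaxizmo.
Rule 2 (intervocalic spirantization): /b/ is a stop between vowels /i/ and /a/, so it spirantizes to the fricative [v]. /eefoifunibaxizmo/ → eefoifunivaxizmo.
Rule 3 (intervocalic voicing): /f/ is a voiceless obstruent between vowels /e/ and /o/, so it voices to [v]. /f/ is a voiceless obstruent between vowels /i/ and /u/, so it voices to [v]. /eefoifunivaxizmo/ → eevoivunivaxizmo.
Rule 4 (nasal place assimilation): no segment meets the environment; /eevoivunivaxizmo/ is unchanged.
Rule 5 (final vowel raising): /o/ is a mid vowel in word-final position, so it raises to [u]. /eevoivunivaxizmo/ → eevoivunivaxizmu.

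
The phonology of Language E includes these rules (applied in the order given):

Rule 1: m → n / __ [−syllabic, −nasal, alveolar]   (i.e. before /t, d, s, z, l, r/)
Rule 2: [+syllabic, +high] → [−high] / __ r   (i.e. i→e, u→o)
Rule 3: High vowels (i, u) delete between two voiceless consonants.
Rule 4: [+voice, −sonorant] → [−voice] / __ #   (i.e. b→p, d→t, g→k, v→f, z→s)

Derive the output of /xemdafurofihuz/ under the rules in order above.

xendaforofhus

Rule 1 (nasal place assimilation): /m/ precedes the alveolar consonant /d/, so it assimilates in place to [n]. /xemdafurofihuz/ → xendafurofihuz.
Rule 2 (pre-rhotic lowering): /u/ is a high vowel immediately before /r/, so it lowers to [o]. /xendafurofihuz/ → xendaforofihuz.
Rule 3 (high vowel syncope): /i/ is a high vowel flanked by voiceless consonants /f/ and /h/, so it deletes. /xendaforofihuz/ → xendaforofhuz.
Rule 4 (final devoicing): /z/ is a voiced obstruent in word-final position, so it devoices to [s]. /xendaforofhuz/ → xendaforofhus.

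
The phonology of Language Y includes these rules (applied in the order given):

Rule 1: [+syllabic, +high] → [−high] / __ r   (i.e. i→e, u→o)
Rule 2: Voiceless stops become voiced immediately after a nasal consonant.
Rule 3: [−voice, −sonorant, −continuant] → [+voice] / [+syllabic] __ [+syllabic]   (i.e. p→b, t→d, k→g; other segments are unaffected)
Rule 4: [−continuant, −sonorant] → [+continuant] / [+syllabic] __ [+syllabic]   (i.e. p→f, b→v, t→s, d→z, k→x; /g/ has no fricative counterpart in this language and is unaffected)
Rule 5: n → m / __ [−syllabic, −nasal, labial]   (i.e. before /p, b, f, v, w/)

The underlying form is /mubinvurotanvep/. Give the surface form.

muvimvorozamvep

Rule 1 (pre-rhotic lowering): /u/ is a high vowel immediately before /r/, so it lowers to [o]. /mubinvurotanvep/ → mubinvorotanvep.
Rule 2 (post-nasal voicing): no segment meets the environment; /mubinvorotanvep/ is unchanged.
Rule 3 (intervocalic voicing): /t/ is a voiceless stop between vowels /o/ and /a/, so it voices to [d]. /mubinvorotanvep/ → mubinvorodanvep.
Rule 4 (intervocalic spirantization): /b/ is a stop between vowels /u/ and /i/, so it spirantizes to the fricative [v]. /d/ is a stop between vowels /o/ and /a/, so it spirantizes to the fricative [z]. /mubinvorodanvep/ → muvinvorozanvep.
Rule 5 (nasal place assimilation): /n/ precedes the labial consonant /v/, so it assimilates in place to [m]. /n/ precedes the labial consonant /v/, so it assimilates in place to [m]. /muvinvorozanvep/ → muvimvorozamvep.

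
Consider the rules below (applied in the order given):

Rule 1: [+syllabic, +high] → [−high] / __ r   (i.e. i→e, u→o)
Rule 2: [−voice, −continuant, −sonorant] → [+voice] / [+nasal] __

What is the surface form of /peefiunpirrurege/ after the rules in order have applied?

Rule 1 (pre-rhotic lowering): /i/ is a high vowel immediately before /r/, so it lowers to [e]. /u/ is a high vowel immediately before /r/, so it lowers to [o]. /peefiunpirrurege/ → peefiunperrorege.
Rule 2 (post-nasal voicing): /p/ is a voiceless stop immediately after the nasal /n/, so it voices to [b]. /peefiunperrorege/ → peefiunberrorege.

peefiunberrorege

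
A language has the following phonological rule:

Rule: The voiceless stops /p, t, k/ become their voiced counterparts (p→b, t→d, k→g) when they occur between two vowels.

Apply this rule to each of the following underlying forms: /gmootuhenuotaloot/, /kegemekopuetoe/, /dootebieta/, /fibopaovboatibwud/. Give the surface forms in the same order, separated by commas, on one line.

/gmootuhenuotaloot/: /t/ is a voiceless stop between vowels /o/ and /u/, so it voices to [d]. /t/ is a voiceless stop between vowels /o/ and /a/, so it voices to [d]. → [gmooduhenuodaloot].
/kegemekopuetoe/: /k/ is a voiceless stop between vowels /e/ and /o/, so it voices to [g]. /p/ is a voiceless stop between vowels /o/ and /u/, so it voices to [b]. /t/ is a voiceless stop between vowels /e/ and /o/, so it voices to [d]. → [kegemegobuedoe].
/dootebieta/: /t/ is a voiceless stop between vowels /o/ and /e/, so it voices to [d]. /t/ is a voiceless stop between vowels /e/ and /a/, so it voices to [d]. → [doodebieda].
/fibopaovboatibwud/: /p/ is a voiceless stop between vowels /o/ and /a/, so it voices to [b]. /t/ is a voiceless stop between vowels /a/ and /i/, so it voices to [d]. → [fibobaovboadibwud].

gmooduhenuodaloot, kegemegobuedoe, doodebieda, fibobaovboadibwud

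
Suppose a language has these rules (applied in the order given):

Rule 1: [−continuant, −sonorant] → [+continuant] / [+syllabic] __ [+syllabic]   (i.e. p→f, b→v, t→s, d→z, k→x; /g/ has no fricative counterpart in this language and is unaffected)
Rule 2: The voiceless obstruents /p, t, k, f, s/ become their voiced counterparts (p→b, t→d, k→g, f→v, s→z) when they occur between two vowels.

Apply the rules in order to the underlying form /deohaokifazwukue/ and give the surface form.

Rule 1 (intervocalic spirantization): /k/ is a stop between vowels /o/ and /i/, so it spirantizes to the fricative [x]. /k/ is a stop between vowels /u/ and /u/, so it spirantizes to the fricative [x]. /deohaokifazwukue/ → deohaoxifazwuxue.
Rule 2 (intervocalic voicing): /f/ is a voiceless obstruent between vowels /i/ and /a/, so it voices to [v]. /deohaoxifazwuxue/ → deohaoxivazwuxue.

deohaoxivazwuxue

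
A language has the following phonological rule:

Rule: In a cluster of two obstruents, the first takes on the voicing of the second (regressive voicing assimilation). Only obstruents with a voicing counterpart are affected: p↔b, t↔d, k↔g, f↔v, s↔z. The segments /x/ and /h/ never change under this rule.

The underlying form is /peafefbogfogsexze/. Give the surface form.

peafevbokfoksexze

/f/ precedes the voiced obstruent /b/, so it voices to [v] by assimilation.
/g/ precedes the voiceless obstruent /f/, so it devoices to [k] by assimilation.
/g/ precedes the voiceless obstruent /s/, so it devoices to [k] by assimilation.
The other instances of /p/, /f/, /b/, /s/, /z/ do not occur in the required environment and remain unchanged.
Surface form: [peafevbokfoksexze].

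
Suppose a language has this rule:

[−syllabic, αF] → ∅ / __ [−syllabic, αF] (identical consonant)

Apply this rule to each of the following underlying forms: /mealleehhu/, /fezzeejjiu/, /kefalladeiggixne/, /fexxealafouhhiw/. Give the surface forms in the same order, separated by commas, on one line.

/mealleehhu/: /ll/ is a geminate; the first /l/ deletes. /hh/ is a geminate; the first /h/ deletes. → [mealeehu].
/fezzeejjiu/: /zz/ is a geminate; the first /z/ deletes. /jj/ is a geminate; the first /j/ deletes. → [fezeejiu].
/kefalladeiggixne/: /ll/ is a geminate; the first /l/ deletes. /gg/ is a geminate; the first /g/ deletes. → [kefaladeigixne].
/fexxealafouhhiw/: /xx/ is a geminate; the first /x/ deletes. /hh/ is a geminate; the first /h/ deletes. → [fexealafouhiw].

mealeehu, fezeejiu, kefaladeigixne, fexealafouhiw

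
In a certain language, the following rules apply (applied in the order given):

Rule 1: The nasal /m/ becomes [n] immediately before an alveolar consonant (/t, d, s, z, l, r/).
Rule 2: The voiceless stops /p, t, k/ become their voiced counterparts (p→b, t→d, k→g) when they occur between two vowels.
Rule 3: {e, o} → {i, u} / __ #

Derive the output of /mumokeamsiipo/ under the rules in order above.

Rule 1 (nasal place assimilation): /m/ precedes the alveolar consonant /s/, so it assimilates in place to [n]. /mumokeamsiipo/ → mumokeansiipo.
Rule 2 (intervocalic voicing): /k/ is a voiceless stop between vowels /o/ and /e/, so it voices to [g]. /p/ is a voiceless stop between vowels /i/ and /o/, so it voices to [b]. /mumokeansiipo/ → mumogeansiibo.
Rule 3 (final vowel raising): /o/ is a mid vowel in word-final position, so it raises to [u]. /mumogeansiibo/ → mumogeansiibu.

mumogeansiibu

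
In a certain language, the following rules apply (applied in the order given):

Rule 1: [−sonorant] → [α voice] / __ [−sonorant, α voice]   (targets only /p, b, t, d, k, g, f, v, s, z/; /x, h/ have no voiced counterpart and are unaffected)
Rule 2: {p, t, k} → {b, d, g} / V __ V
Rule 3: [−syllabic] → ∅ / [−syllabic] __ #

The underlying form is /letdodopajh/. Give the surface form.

leddodobaj

Rule 1 (regressive voicing assimilation): /t/ precedes the voiced obstruent /d/, so it voices to [d] by assimilation. /letdodopajh/ → leddodopajh.
Rule 2 (intervocalic voicing): /p/ is a voiceless stop between vowels /o/ and /a/, so it voices to [b]. /leddodopajh/ → leddodobajh.
Rule 3 (final cluster simplification): /h/ is the second consonant of a word-final cluster /jh/, so it deletes. /leddodobajh/ → leddodobaj.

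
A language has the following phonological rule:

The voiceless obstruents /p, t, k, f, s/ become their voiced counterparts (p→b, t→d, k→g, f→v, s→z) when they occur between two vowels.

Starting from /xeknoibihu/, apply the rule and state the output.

No segment of /xeknoibihu/ meets the structural description of the rule, so the form surfaces unchanged.

xeknoibihu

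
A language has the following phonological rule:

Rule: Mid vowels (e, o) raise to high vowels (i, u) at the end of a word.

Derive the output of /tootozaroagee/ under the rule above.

/e/ is a mid vowel in word-final position, so it raises to [i].
Surface form: [tootozaroagei].

tootozaroagei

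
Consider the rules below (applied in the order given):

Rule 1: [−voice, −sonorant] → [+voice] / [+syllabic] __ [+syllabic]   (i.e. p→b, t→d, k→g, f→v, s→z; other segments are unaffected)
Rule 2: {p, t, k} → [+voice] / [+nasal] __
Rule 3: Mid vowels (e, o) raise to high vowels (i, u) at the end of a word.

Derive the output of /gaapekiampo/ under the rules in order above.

Rule 1 (intervocalic voicing): /p/ is a voiceless obstruent between vowels /a/ and /e/, so it voices to [b]. /k/ is a voiceless obstruent between vowels /e/ and /i/, so it voices to [g]. /gaapekiampo/ → gaabegiampo.
Rule 2 (post-nasal voicing): /p/ is a voiceless stop immediately after the nasal /m/, so it voices to [b]. /gaabegiampo/ → gaabegiambo.
Rule 3 (final vowel raising): /o/ is a mid vowel in word-final position, so it raises to [u]. /gaabegiambo/ → gaabegiambu.

gaabegiambu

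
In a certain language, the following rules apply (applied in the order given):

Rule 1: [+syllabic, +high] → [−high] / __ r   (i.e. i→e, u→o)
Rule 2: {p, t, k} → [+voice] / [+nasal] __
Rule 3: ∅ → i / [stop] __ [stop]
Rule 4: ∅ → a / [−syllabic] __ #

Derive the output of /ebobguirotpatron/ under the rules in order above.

Rule 1 (pre-rhotic lowering): /i/ is a high vowel immediately before /r/, so it lowers to [e]. /ebobguirotpatron/ → ebobguerotpatron.
Rule 2 (post-nasal voicing): no segment meets the environment; /ebobguerotpatron/ is unchanged.
Rule 3 (stop-cluster i-epenthesis): /b/ and /g/ form a stop–stop cluster, so [i] is inserted between them. /t/ and /p/ form a stop–stop cluster, so [i] is inserted between them. /ebobguerotpatron/ → ebobiguerotipatron.
Rule 4 (final a-epenthesis): the form ends in the consonant /n/, so [a] is inserted word-finally. /ebobiguerotipatron/ → ebobiguerotipatrona.

ebobiguerotipatrona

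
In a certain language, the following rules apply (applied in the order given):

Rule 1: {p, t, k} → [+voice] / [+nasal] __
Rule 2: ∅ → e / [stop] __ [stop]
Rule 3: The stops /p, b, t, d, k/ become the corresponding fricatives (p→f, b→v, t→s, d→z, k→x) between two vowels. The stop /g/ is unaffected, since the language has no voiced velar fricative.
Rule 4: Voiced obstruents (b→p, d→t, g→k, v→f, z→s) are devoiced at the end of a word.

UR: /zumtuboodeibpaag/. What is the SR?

Rule 1 (post-nasal voicing): /t/ is a voiceless stop immediately after the nasal /m/, so it voices to [d]. /zumtuboodeibpaag/ → zumduboodeibpaag.
Rule 2 (stop-cluster e-epenthesis): /b/ and /p/ form a stop–stop cluster, so [e] is inserted between them. /zumduboodeibpaag/ → zumduboodeibepaag.
Rule 3 (intervocalic spirantization): /b/ is a stop between vowels /u/ and /o/, so it spirantizes to the fricative [v]. /d/ is a stop between vowels /o/ and /e/, so it spirantizes to the fricative [z]. /b/ is a stop between vowels /i/ and /e/, so it spirantizes to the fricative [v]. /p/ is a stop between vowels /e/ and /a/, so it spirantizes to the fricative [f]. /zumduboodeibepaag/ → zumduvoozeivefaag.
Rule 4 (final devoicing): /g/ is a voiced obstruent in word-final position, so it devoices to [k]. /zumduvoozeivefaag/ → zumduvoozeivefaak.

zumduvoozeivefaak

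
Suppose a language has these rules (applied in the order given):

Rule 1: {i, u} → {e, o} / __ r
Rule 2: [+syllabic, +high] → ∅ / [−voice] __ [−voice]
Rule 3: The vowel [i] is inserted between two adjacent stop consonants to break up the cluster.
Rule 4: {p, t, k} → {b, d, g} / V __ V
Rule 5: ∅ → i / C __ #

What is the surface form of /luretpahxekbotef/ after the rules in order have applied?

Rule 1 (pre-rhotic lowering): /u/ is a high vowel immediately before /r/, so it lowers to [o]. /luretpahxekbotef/ → loretpahxekbotef.
Rule 2 (high vowel syncope): no segment meets the environment; /loretpahxekbotef/ is unchanged.
Rule 3 (stop-cluster i-epenthesis): /t/ and /p/ form a stop–stop cluster, so [i] is inserted between them. /k/ and /b/ form a stop–stop cluster, so [i] is inserted between them. /loretpahxekbotef/ → loretipahxekibotef.
Rule 4 (intervocalic voicing): /t/ is a voiceless stop between vowels /e/ and /i/, so it voices to [d]. /p/ is a voiceless stop between vowels /i/ and /a/, so it voices to [b]. /k/ is a voiceless stop between vowels /e/ and /i/, so it voices to [g]. /t/ is a voiceless stop between vowels /o/ and /e/, so it voices to [d]. /loretipahxekibotef/ → loredibahxegibodef.
Rule 5 (final i-epenthesis): the form ends in the consonant /f/, so [i] is inserted word-finally. /loredibahxegibodef/ → loredibahxegibodefi.

loredibahxegibodefi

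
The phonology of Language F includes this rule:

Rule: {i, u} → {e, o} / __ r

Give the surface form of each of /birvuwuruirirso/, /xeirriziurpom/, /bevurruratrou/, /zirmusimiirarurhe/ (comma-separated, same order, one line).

/birvuwuruirirso/: /i/ is a high vowel immediately before /r/, so it lowers to [e]. /u/ is a high vowel immediately before /r/, so it lowers to [o]. /i/ is a high vowel immediately before /r/, so it lowers to [e]. /i/ is a high vowel immediately before /r/, so it lowers to [e]. → [bervuworuererso].
/xeirriziurpom/: /i/ is a high vowel immediately before /r/, so it lowers to [e]. /u/ is a high vowel immediately before /r/, so it lowers to [o]. → [xeerriziorpom].
/bevurruratrou/: /u/ is a high vowel immediately before /r/, so it lowers to [o]. /u/ is a high vowel immediately before /r/, so it lowers to [o]. → [bevorroratrou].
/zirmusimiirarurhe/: /i/ is a high vowel immediately before /r/, so it lowers to [e]. /i/ is a high vowel immediately before /r/, so it lowers to [e]. /u/ is a high vowel immediately before /r/, so it lowers to [o]. → [zermusimierarorhe].

bervuworuererso, xeerriziorpom, bevorroratrou, zermusimierarorhe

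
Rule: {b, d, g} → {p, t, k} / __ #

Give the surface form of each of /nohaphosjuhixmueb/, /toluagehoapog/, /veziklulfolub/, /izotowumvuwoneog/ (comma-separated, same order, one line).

/nohaphosjuhixmueb/: /b/ is a voiced stop in word-final position, so it devoices to [p]. → [nohaphosjuhixmuep].
/toluagehoapog/: /g/ is a voiced stop in word-final position, so it devoices to [k]. → [toluagehoapok].
/veziklulfolub/: /b/ is a voiced stop in word-final position, so it devoices to [p]. → [veziklulfolup].
/izotowumvuwoneog/: /g/ is a voiced stop in word-final position, so it devoices to [k]. → [izotowumvuwoneok].

nohaphosjuhixmuep, toluagehoapok, veziklulfolup, izotowumvuwoneok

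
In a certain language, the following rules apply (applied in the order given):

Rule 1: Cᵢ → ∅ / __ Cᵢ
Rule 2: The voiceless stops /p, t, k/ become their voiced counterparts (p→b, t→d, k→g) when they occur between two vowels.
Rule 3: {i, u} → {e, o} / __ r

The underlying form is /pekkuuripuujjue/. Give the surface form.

Rule 1 (degemination): /kk/ is a geminate; the first /k/ deletes. /jj/ is a geminate; the first /j/ deletes. /pekkuuripuujjue/ → pekuuripuujue.
Rule 2 (intervocalic voicing): /k/ is a voiceless stop between vowels /e/ and /u/, so it voices to [g]. /p/ is a voiceless stop between vowels /i/ and /u/, so it voices to [b]. /pekuuripuujue/ → peguuribuujue.
Rule 3 (pre-rhotic lowering): /u/ is a high vowel immediately before /r/, so it lowers to [o]. /peguuribuujue/ → peguoribuujue.

peguoribuujue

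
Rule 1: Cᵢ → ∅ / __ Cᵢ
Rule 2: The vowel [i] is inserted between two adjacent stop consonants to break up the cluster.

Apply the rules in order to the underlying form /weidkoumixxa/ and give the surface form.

Rule 1 (degemination): /xx/ is a geminate; the first /x/ deletes. /weidkoumixxa/ → weidkoumixa.
Rule 2 (stop-cluster i-epenthesis): /d/ and /k/ form a stop–stop cluster, so [i] is inserted between them. /weidkoumixa/ → weidikoumixa.

weidikoumixa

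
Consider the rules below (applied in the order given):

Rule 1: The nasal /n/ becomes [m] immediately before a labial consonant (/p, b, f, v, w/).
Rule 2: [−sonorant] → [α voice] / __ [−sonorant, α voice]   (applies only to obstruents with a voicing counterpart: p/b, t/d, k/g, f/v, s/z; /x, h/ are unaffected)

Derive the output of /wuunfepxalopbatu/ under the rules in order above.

wuumfepxalobbatu

Rule 1 (nasal place assimilation): /n/ precedes the labial consonant /f/, so it assimilates in place to [m]. /wuunfepxalopbatu/ → wuumfepxalopbatu.
Rule 2 (regressive voicing assimilation): /p/ precedes the voiced obstruent /b/, so it voices to [b] by assimilation. /wuumfepxalopbatu/ → wuumfepxalobbatu.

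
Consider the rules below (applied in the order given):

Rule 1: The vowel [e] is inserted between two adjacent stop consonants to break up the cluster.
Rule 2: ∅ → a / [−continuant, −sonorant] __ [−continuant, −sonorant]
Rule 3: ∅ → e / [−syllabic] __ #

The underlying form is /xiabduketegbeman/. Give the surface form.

Rule 1 (stop-cluster e-epenthesis): /b/ and /d/ form a stop–stop cluster, so [e] is inserted between them. /g/ and /b/ form a stop–stop cluster, so [e] is inserted between them. /xiabduketegbeman/ → xiabeduketegebeman.
Rule 2 (stop-cluster a-epenthesis): no segment meets the environment; /xiabeduketegebeman/ is unchanged.
Rule 3 (final e-epenthesis): the form ends in the consonant /n/, so [e] is inserted word-finally. /xiabeduketegebeman/ → xiabeduketegebemane.

xiabeduketegebemane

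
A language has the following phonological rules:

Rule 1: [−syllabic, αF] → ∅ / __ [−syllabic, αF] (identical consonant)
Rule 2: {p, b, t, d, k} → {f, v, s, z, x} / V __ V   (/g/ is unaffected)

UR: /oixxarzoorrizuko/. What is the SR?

oixarzoorizuxo

Rule 1 (degemination): /xx/ is a geminate; the first /x/ deletes. /rr/ is a geminate; the first /r/ deletes. /oixxarzoorrizuko/ → oixarzoorizuko.
Rule 2 (intervocalic spirantization): /k/ is a stop between vowels /u/ and /o/, so it spirantizes to the fricative [x]. /oixarzoorizuko/ → oixarzoorizuxo.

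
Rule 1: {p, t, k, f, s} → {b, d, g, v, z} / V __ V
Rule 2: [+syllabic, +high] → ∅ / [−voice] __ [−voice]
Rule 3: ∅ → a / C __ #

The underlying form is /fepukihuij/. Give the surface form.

Rule 1 (intervocalic voicing): /p/ is a voiceless obstruent between vowels /e/ and /u/, so it voices to [b]. /k/ is a voiceless obstruent between vowels /u/ and /i/, so it voices to [g]. /fepukihuij/ → febugihuij.
Rule 2 (high vowel syncope): no segment meets the environment; /febugihuij/ is unchanged.
Rule 3 (final a-epenthesis): the form ends in the consonant /j/, so [a] is inserted word-finally. /febugihuij/ → febugihuija.

febugihuija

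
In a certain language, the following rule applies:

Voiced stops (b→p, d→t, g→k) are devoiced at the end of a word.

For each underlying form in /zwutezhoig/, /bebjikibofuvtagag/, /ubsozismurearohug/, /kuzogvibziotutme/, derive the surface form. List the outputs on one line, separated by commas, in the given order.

zwutezhoik, bebjikibofuvtagak, ubsozismurearohuk, kuzogvibziotutme

/zwutezhoig/: /g/ is a voiced stop in word-final position, so it devoices to [k]. → [zwutezhoik].
/bebjikibofuvtagag/: /g/ is a voiced stop in word-final position, so it devoices to [k]. → [bebjikibofuvtagak].
/ubsozismurearohug/: /g/ is a voiced stop in word-final position, so it devoices to [k]. → [ubsozismurearohuk].
/kuzogvibziotutme/: the rule's environment is not met; surfaces unchanged as [kuzogvibziotutme].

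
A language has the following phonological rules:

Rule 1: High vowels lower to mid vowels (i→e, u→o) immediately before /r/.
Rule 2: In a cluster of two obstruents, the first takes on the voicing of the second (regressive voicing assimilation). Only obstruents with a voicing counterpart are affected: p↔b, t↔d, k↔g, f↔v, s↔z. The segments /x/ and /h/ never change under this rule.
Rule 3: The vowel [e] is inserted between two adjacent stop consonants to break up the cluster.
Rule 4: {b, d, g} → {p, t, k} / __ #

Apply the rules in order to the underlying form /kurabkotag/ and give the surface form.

Rule 1 (pre-rhotic lowering): /u/ is a high vowel immediately before /r/, so it lowers to [o]. /kurabkotag/ → korabkotag.
Rule 2 (regressive voicing assimilation): /b/ precedes the voiceless obstruent /k/, so it devoices to [p] by assimilation. /korabkotag/ → korapkotag.
Rule 3 (stop-cluster e-epenthesis): /p/ and /k/ form a stop–stop cluster, so [e] is inserted between them. /korapkotag/ → korapekotag.
Rule 4 (final devoicing): /g/ is a voiced stop in word-final position, so it devoices to [k]. /korapekotag/ → korapekotak.

korapekotak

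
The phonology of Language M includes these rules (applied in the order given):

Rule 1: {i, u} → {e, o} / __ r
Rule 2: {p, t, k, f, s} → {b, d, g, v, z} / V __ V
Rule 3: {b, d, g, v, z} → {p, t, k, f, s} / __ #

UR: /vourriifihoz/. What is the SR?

Rule 1 (pre-rhotic lowering): /u/ is a high vowel immediately before /r/, so it lowers to [o]. /vourriifihoz/ → voorriifihoz.
Rule 2 (intervocalic voicing): /f/ is a voiceless obstruent between vowels /i/ and /i/, so it voices to [v]. /voorriifihoz/ → voorriivihoz.
Rule 3 (final devoicing): /z/ is a voiced obstruent in word-final position, so it devoices to [s]. /voorriivihoz/ → voorriivihos.

voorriivihos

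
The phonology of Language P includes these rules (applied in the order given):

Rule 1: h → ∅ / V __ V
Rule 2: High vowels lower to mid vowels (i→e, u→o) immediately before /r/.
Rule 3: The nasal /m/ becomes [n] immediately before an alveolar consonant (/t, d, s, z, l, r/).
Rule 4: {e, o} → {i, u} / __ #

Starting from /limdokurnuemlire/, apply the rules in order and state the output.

lindokornuenleri

Rule 1 (intervocalic h-deletion): no segment meets the environment; /limdokurnuemlire/ is unchanged.
Rule 2 (pre-rhotic lowering): /u/ is a high vowel immediately before /r/, so it lowers to [o]. /i/ is a high vowel immediately before /r/, so it lowers to [e]. /limdokurnuemlire/ → limdokornuemlere.
Rule 3 (nasal place assimilation): /m/ precedes the alveolar consonant /d/, so it assimilates in place to [n]. /m/ precedes the alveolar consonant /l/, so it assimilates in place to [n]. /limdokornuemlere/ → lindokornuenlere.
Rule 4 (final vowel raising): /e/ is a mid vowel in word-final position, so it raises to [i]. /lindokornuenlere/ → lindokornuenleri.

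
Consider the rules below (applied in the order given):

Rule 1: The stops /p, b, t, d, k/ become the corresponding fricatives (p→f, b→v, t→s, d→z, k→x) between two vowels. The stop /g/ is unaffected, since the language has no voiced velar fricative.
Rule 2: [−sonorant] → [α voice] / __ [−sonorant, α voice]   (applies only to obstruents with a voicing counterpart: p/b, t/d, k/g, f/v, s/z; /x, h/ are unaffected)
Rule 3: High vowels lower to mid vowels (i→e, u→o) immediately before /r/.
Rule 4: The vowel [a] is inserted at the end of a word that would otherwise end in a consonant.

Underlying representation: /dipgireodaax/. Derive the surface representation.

dibgereozaaxa

Rule 1 (intervocalic spirantization): /d/ is a stop between vowels /o/ and /a/, so it spirantizes to the fricative [z]. /dipgireodaax/ → dipgireozaax.
Rule 2 (regressive voicing assimilation): /p/ precedes the voiced obstruent /g/, so it voices to [b] by assimilation. /dipgireozaax/ → dibgireozaax.
Rule 3 (pre-rhotic lowering): /i/ is a high vowel immediately before /r/, so it lowers to [e]. /dibgireozaax/ → dibgereozaax.
Rule 4 (final a-epenthesis): the form ends in the consonant /x/, so [a] is inserted word-finally. /dibgereozaax/ → dibgereozaaxa.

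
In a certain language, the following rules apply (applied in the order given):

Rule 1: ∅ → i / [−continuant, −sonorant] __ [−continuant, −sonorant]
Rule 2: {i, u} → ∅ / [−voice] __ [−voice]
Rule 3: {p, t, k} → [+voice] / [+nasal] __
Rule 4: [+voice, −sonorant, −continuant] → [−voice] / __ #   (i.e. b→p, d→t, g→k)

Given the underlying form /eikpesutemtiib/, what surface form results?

eikpestemdiip

Rule 1 (stop-cluster i-epenthesis): /k/ and /p/ form a stop–stop cluster, so [i] is inserted between them. /eikpesutemtiib/ → eikipesutemtiib.
Rule 2 (high vowel syncope): /i/ is a high vowel flanked by voiceless consonants /k/ and /p/, so it deletes. /u/ is a high vowel flanked by voiceless consonants /s/ and /t/, so it deletes. /eikipesutemtiib/ → eikpestemtiib.
Rule 3 (post-nasal voicing): /t/ is a voiceless stop immediately after the nasal /m/, so it voices to [d]. /eikpestemtiib/ → eikpestemdiib.
Rule 4 (final devoicing): /b/ is a voiced stop in word-final position, so it devoices to [p]. /eikpestemdiib/ → eikpestemdiip.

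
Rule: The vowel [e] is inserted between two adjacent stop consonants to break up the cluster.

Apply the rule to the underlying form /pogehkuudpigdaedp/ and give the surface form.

/d/ and /p/ form a stop–stop cluster, so [e] is inserted between them.
/g/ and /d/ form a stop–stop cluster, so [e] is inserted between them.
/d/ and /p/ form a stop–stop cluster, so [e] is inserted between them.
Surface form: [pogehkuudepigedaedep].

pogehkuudepigedaedep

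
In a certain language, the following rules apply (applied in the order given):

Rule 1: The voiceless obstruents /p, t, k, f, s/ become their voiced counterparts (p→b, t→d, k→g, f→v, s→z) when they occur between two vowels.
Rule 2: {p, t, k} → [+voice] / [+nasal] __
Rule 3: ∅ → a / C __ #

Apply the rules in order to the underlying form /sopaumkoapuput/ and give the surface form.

Rule 1 (intervocalic voicing): /p/ is a voiceless obstruent between vowels /o/ and /a/, so it voices to [b]. /p/ is a voiceless obstruent between vowels /a/ and /u/, so it voices to [b]. /p/ is a voiceless obstruent between vowels /u/ and /u/, so it voices to [b]. /sopaumkoapuput/ → sobaumkoabubut.
Rule 2 (post-nasal voicing): /k/ is a voiceless stop immediately after the nasal /m/, so it voices to [g]. /sobaumkoabubut/ → sobaumgoabubut.
Rule 3 (final a-epenthesis): the form ends in the consonant /t/, so [a] is inserted word-finally. /sobaumgoabubut/ → sobaumgoabubuta.

sobaumgoabubuta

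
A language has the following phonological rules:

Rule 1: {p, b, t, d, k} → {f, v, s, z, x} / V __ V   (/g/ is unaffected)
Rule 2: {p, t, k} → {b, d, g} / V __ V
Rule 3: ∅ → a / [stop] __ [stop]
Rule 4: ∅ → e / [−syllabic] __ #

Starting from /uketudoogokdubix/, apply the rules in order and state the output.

Rule 1 (intervocalic spirantization): /k/ is a stop between vowels /u/ and /e/, so it spirantizes to the fricative [x]. /t/ is a stop between vowels /e/ and /u/, so it spirantizes to the fricative [s]. /d/ is a stop between vowels /u/ and /o/, so it spirantizes to the fricative [z]. /b/ is a stop between vowels /u/ and /i/, so it spirantizes to the fricative [v]. /uketudoogokdubix/ → uxesuzoogokduvix.
Rule 2 (intervocalic voicing): no segment meets the environment; /uxesuzoogokduvix/ is unchanged.
Rule 3 (stop-cluster a-epenthesis): /k/ and /d/ form a stop–stop cluster, so [a] is inserted between them. /uxesuzoogokduvix/ → uxesuzoogokaduvix.
Rule 4 (final e-epenthesis): the form ends in the consonant /x/, so [e] is inserted word-finally. /uxesuzoogokaduvix/ → uxesuzoogokaduvixe.

uxesuzoogokaduvixe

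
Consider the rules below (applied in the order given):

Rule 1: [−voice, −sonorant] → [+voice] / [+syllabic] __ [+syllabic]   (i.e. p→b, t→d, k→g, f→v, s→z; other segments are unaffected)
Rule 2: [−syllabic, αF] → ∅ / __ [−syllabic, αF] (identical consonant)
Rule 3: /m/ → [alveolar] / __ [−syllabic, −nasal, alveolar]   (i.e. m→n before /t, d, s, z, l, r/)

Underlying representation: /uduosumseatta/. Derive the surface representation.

uduozunseata

Rule 1 (intervocalic voicing): /s/ is a voiceless obstruent between vowels /o/ and /u/, so it voices to [z]. /uduosumseatta/ → uduozumseatta.
Rule 2 (degemination): /tt/ is a geminate; the first /t/ deletes. /uduozumseatta/ → uduozumseata.
Rule 3 (nasal place assimilation): /m/ precedes the alveolar consonant /s/, so it assimilates in place to [n]. /uduozumseata/ → uduozunseata.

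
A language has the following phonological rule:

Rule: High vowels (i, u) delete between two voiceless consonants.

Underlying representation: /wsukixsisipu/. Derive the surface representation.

wskxsspu

/u/ is a high vowel flanked by voiceless consonants /s/ and /k/, so it deletes.
/i/ is a high vowel flanked by voiceless consonants /k/ and /x/, so it deletes.
/i/ is a high vowel flanked by voiceless consonants /s/ and /s/, so it deletes.
/i/ is a high vowel flanked by voiceless consonants /s/ and /p/, so it deletes.
Surface form: [wskxsspu].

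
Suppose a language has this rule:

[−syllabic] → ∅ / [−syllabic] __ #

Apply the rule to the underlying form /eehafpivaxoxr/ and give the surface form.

eehafpivaxox

/r/ is the second consonant of a word-final cluster /xr/, so it deletes.
The other instances of /h/, /f/, /p/, /v/, /x/ do not occur in the required environment and remain unchanged.
Surface form: [eehafpivaxox].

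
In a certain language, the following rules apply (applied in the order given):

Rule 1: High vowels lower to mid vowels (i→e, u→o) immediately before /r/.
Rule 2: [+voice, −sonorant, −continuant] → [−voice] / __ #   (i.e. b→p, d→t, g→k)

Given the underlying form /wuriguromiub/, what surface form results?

worigoromiup

Rule 1 (pre-rhotic lowering): /u/ is a high vowel immediately before /r/, so it lowers to [o]. /u/ is a high vowel immediately before /r/, so it lowers to [o]. /wuriguromiub/ → worigoromiub.
Rule 2 (final devoicing): /b/ is a voiced stop in word-final position, so it devoices to [p]. /worigoromiub/ → worigoromiup.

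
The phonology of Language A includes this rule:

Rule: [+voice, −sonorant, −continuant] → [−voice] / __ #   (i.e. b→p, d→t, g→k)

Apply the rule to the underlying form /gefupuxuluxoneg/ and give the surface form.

gefupuxuluxonek

/g/ is a voiced stop in word-final position, so it devoices to [k].
The other instance of /g/ does not occur in the required environment and remains unchanged.
Surface form: [gefupuxuluxonek].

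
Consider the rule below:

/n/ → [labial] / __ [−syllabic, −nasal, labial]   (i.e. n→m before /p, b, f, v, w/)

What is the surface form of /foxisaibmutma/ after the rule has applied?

No segment of /foxisaibmutma/ meets the structural description of the rule, so the form surfaces unchanged.

foxisaibmutma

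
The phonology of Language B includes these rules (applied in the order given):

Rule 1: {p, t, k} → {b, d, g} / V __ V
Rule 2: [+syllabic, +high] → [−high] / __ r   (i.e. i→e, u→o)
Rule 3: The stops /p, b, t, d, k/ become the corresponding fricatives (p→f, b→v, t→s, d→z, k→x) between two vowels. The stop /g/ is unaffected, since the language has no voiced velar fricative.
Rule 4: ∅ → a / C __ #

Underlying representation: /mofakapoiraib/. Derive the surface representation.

mofagavoeraiba

Rule 1 (intervocalic voicing): /k/ is a voiceless stop between vowels /a/ and /a/, so it voices to [g]. /p/ is a voiceless stop between vowels /a/ and /o/, so it voices to [b]. /mofakapoiraib/ → mofagaboiraib.
Rule 2 (pre-rhotic lowering): /i/ is a high vowel immediately before /r/, so it lowers to [e]. /mofagaboiraib/ → mofagaboeraib.
Rule 3 (intervocalic spirantization): /b/ is a stop between vowels /a/ and /o/, so it spirantizes to the fricative [v]. /mofagaboeraib/ → mofagavoeraib.
Rule 4 (final a-epenthesis): the form ends in the consonant /b/, so [a] is inserted word-finally. /mofagavoeraib/ → mofagavoeraiba.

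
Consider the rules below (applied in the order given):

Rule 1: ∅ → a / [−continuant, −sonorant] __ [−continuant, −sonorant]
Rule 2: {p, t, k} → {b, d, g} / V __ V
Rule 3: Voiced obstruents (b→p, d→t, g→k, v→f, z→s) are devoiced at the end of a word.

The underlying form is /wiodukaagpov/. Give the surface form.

Rule 1 (stop-cluster a-epenthesis): /g/ and /p/ form a stop–stop cluster, so [a] is inserted between them. /wiodukaagpov/ → wiodukaagapov.
Rule 2 (intervocalic voicing): /k/ is a voiceless stop between vowels /u/ and /a/, so it voices to [g]. /p/ is a voiceless stop between vowels /a/ and /o/, so it voices to [b]. /wiodukaagapov/ → wiodugaagabov.
Rule 3 (final devoicing): /v/ is a voiced obstruent in word-final position, so it devoices to [f]. /wiodugaagabov/ → wiodugaagabof.

wiodugaagabof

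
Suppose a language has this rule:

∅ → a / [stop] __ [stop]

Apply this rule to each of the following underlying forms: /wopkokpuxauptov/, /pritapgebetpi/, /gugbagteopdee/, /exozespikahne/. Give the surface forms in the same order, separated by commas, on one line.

wopakokapuxaupatov, pritapagebetapi, gugabagateopadee, exozespikahne

/wopkokpuxauptov/: /p/ and /k/ form a stop–stop cluster, so [a] is inserted between them. /k/ and /p/ form a stop–stop cluster, so [a] is inserted between them. /p/ and /t/ form a stop–stop cluster, so [a] is inserted between them. → [wopakokapuxaupatov].
/pritapgebetpi/: /p/ and /g/ form a stop–stop cluster, so [a] is inserted between them. /t/ and /p/ form a stop–stop cluster, so [a] is inserted between them. → [pritapagebetapi].
/gugbagteopdee/: /g/ and /b/ form a stop–stop cluster, so [a] is inserted between them. /g/ and /t/ form a stop–stop cluster, so [a] is inserted between them. /p/ and /d/ form a stop–stop cluster, so [a] is inserted between them. → [gugabagateopadee].
/exozespikahne/: the rule's environment is not met; surfaces unchanged as [exozespikahne].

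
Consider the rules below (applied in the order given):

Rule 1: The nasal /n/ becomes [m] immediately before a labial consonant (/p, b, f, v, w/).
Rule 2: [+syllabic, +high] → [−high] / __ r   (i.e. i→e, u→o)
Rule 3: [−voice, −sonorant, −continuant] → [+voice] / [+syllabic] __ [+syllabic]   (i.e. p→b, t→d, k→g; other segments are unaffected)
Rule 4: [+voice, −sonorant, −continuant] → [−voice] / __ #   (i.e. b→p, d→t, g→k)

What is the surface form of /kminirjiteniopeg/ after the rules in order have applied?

Rule 1 (nasal place assimilation): no segment meets the environment; /kminirjiteniopeg/ is unchanged.
Rule 2 (pre-rhotic lowering): /i/ is a high vowel immediately before /r/, so it lowers to [e]. /kminirjiteniopeg/ → kminerjiteniopeg.
Rule 3 (intervocalic voicing): /t/ is a voiceless stop between vowels /i/ and /e/, so it voices to [d]. /p/ is a voiceless stop between vowels /o/ and /e/, so it voices to [b]. /kminerjiteniopeg/ → kminerjideniobeg.
Rule 4 (final devoicing): /g/ is a voiced stop in word-final position, so it devoices to [k]. /kminerjideniobeg/ → kminerjideniobek.

kminerjideniobek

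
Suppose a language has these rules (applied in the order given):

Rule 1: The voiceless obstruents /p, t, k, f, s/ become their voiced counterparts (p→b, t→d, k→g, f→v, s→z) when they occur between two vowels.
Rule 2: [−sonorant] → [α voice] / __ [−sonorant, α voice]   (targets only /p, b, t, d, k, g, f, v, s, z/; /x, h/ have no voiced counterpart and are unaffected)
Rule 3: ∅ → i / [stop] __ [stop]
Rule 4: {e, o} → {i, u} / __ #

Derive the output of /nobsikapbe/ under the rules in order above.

Rule 1 (intervocalic voicing): /k/ is a voiceless obstruent between vowels /i/ and /a/, so it voices to [g]. /nobsikapbe/ → nobsigapbe.
Rule 2 (regressive voicing assimilation): /b/ precedes the voiceless obstruent /s/, so it devoices to [p] by assimilation. /p/ precedes the voiced obstruent /b/, so it voices to [b] by assimilation. /nobsigapbe/ → nopsigabbe.
Rule 3 (stop-cluster i-epenthesis): /b/ and /b/ form a stop–stop cluster, so [i] is inserted between them. /nopsigabbe/ → nopsigabibe.
Rule 4 (final vowel raising): /e/ is a mid vowel in word-final position, so it raises to [i]. /nopsigabibe/ → nopsigabibi.

nopsigabibi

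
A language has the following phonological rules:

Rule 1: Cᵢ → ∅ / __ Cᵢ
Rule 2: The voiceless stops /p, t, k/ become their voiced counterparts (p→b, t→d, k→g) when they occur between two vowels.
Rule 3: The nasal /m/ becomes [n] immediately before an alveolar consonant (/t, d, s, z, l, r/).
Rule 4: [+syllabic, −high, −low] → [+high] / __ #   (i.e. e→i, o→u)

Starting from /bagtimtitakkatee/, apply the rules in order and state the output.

Rule 1 (degemination): /kk/ is a geminate; the first /k/ deletes. /bagtimtitakkatee/ → bagtimtitakatee.
Rule 2 (intervocalic voicing): /t/ is a voiceless stop between vowels /i/ and /a/, so it voices to [d]. /k/ is a voiceless stop between vowels /a/ and /a/, so it voices to [g]. /t/ is a voiceless stop between vowels /a/ and /e/, so it voices to [d]. /bagtimtitakatee/ → bagtimtidagadee.
Rule 3 (nasal place assimilation): /m/ precedes the alveolar consonant /t/, so it assimilates in place to [n]. /bagtimtidagadee/ → bagtintidagadee.
Rule 4 (final vowel raising): /e/ is a mid vowel in word-final position, so it raises to [i]. /bagtintidagadee/ → bagtintidagadei.

bagtintidagadei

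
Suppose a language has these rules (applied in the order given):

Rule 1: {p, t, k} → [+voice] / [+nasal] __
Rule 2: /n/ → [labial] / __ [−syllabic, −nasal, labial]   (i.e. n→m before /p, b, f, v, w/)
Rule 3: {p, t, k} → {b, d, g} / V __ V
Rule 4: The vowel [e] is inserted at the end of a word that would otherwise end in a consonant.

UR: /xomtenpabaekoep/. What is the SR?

Rule 1 (post-nasal voicing): /t/ is a voiceless stop immediately after the nasal /m/, so it voices to [d]. /p/ is a voiceless stop immediately after the nasal /n/, so it voices to [b]. /xomtenpabaekoep/ → xomdenbabaekoep.
Rule 2 (nasal place assimilation): /n/ precedes the labial consonant /b/, so it assimilates in place to [m]. /xomdenbabaekoep/ → xomdembabaekoep.
Rule 3 (intervocalic voicing): /k/ is a voiceless stop between vowels /e/ and /o/, so it voices to [g]. /xomdembabaekoep/ → xomdembabaegoep.
Rule 4 (final e-epenthesis): the form ends in the consonant /p/, so [e] is inserted word-finally. /xomdembabaegoep/ → xomdembabaegoepe.

xomdembabaegoepe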